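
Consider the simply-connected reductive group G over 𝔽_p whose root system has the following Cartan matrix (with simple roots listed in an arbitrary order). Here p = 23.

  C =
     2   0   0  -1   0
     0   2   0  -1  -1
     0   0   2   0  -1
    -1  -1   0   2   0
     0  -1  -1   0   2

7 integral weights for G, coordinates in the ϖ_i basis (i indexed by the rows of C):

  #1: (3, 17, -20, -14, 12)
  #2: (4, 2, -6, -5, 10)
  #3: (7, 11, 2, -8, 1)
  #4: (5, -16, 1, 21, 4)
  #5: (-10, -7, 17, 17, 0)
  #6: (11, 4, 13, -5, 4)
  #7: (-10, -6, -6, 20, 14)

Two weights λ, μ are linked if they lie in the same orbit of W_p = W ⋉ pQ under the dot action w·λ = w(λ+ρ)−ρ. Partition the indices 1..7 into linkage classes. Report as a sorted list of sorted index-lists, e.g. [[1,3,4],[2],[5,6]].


A_5 Cartan matrix, 5 simple roots permuted; ρ=(1,1,1,1,1).

λ_j+ρ reflected into Ā_23 (⟨·,θ^∨⟩≤23); 5-tuples as given:

  [1] (1, 1, 5, 3, 5) · [2] (1, 1, 5, 3, 5) · [3] (1, 5, 3, 7, 2) · [4] (1, 5, 3, 7, 2) · [5] (1, 1, 5, 3, 5) · [6] (1, 1, 5, 3, 5) · [7] (1, 5, 3, 7, 2)

Grouping the 7 weights by Ā_23-representative: 2 linkage classes.

[[1, 2, 5, 6], [3, 4, 7]]


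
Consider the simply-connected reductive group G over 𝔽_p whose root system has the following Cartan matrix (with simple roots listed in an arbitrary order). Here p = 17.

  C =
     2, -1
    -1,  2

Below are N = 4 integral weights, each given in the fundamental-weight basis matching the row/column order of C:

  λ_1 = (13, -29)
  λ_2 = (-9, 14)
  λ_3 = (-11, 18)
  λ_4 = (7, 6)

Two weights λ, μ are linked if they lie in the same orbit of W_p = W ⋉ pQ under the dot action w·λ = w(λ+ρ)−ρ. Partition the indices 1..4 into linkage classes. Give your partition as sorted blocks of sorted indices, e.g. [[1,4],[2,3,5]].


Cartan matrix: type A_2 (|W|=6); un-permuting the 2 rows.

Folding the 4 weights λ_j+ρ into Ā_17 (reps in the given 2-coord order):

  λ_1+ρ ↦ (3, 3)
  λ_2+ρ ↦ (8, 7)
  λ_3+ρ ↦ (8, 7)
  λ_4+ρ ↦ (8, 7)

2 distinct reps among the 4 weights ⇒ 2 W_17-linkage classes:

[[1], [2, 3, 4]]


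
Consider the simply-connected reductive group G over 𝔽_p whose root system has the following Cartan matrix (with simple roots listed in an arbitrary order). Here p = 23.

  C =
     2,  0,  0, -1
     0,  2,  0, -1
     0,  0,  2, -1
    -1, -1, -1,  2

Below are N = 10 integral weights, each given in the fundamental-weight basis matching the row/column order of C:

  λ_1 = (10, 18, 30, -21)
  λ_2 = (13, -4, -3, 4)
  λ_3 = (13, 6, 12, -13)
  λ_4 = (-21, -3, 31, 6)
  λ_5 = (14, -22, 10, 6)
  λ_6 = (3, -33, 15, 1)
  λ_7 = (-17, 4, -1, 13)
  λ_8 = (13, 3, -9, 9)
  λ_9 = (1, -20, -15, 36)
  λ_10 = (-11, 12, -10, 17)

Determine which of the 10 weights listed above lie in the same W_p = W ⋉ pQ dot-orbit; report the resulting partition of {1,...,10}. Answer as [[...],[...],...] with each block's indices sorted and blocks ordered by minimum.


D_4 Cartan matrix, 4 simple roots permuted; ρ=(1,1,1,1).

λ_j+ρ reflected into Ā_23 (⟨·,θ^∨⟩≤23); 4-tuples as given:

  λ_1+ρ ↦ (1, 7, 3, 1);  λ_2+ρ ↦ (14, 3, 2, 0);  λ_3+ρ ↦ (2, 5, 1, 7);  λ_4+ρ ↦ (9, 1, 3, 4);  λ_5+ρ ↦ (1, 7, 3, 1);  λ_6+ρ ↦ (9, 1, 3, 4);  λ_7+ρ ↦ (14, 3, 2, 0);  λ_8+ρ ↦ (9, 1, 3, 4);  λ_9+ρ ↦ (14, 3, 2, 0);  λ_10+ρ ↦ (2, 5, 1, 7)

4 distinct reps among the 10 weights ⇒ 4 W_23-linkage classes:

[[1, 5], [2, 7, 9], [3, 10], [4, 6, 8]]


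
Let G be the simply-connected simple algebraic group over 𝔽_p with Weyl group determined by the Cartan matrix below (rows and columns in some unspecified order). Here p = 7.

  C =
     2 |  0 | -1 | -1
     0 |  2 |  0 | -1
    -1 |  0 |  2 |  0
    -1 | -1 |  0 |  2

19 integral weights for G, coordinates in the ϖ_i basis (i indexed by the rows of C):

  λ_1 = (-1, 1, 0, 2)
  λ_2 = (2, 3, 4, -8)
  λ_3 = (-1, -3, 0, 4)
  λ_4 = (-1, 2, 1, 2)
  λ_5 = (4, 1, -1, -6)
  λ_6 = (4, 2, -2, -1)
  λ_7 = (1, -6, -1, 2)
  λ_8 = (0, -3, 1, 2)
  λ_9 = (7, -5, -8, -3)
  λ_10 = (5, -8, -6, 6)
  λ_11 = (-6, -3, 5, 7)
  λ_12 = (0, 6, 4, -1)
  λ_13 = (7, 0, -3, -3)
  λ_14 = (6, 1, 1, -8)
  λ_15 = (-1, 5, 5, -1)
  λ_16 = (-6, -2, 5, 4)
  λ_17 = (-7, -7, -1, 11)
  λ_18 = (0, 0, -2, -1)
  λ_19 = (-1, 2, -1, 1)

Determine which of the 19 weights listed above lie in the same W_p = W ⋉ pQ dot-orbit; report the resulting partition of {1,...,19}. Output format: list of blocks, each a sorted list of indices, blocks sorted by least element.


Dynkin diagram of C (from the 6 off-diagonal −1 entries): A_4.

Ā_7 reps of the 19 weights (A_4, coords as presented):

    1: (0, 2, 1, 3)
    2: (4, 2, 0, 0)
    3: (0, 2, 1, 3)
    4: (0, 2, 1, 3)
    5: (0, 3, 0, 2)
    6: (4, 2, 0, 0)
    7: (0, 3, 0, 2)
    8: (1, 2, 2, 1)
    9: (4, 0, 1, 1)
    10: (0, 1, 1, 0)
    11: (4, 0, 1, 1)
    12: (0, 1, 1, 0)
    13: (4, 0, 1, 1)
    14: (0, 3, 0, 2)
    15: (0, 1, 1, 0)
    16: (4, 0, 1, 1)
    17: (0, 1, 1, 0)
    18: (0, 1, 1, 0)
    19: (0, 3, 0, 2)

Partition of {1..19} into 6 W_7-dot-orbits:

[[1, 3, 4], [2, 6], [5, 7, 14, 19], [8], [9, 11, 13, 16], [10, 12, 15, 17, 18]]


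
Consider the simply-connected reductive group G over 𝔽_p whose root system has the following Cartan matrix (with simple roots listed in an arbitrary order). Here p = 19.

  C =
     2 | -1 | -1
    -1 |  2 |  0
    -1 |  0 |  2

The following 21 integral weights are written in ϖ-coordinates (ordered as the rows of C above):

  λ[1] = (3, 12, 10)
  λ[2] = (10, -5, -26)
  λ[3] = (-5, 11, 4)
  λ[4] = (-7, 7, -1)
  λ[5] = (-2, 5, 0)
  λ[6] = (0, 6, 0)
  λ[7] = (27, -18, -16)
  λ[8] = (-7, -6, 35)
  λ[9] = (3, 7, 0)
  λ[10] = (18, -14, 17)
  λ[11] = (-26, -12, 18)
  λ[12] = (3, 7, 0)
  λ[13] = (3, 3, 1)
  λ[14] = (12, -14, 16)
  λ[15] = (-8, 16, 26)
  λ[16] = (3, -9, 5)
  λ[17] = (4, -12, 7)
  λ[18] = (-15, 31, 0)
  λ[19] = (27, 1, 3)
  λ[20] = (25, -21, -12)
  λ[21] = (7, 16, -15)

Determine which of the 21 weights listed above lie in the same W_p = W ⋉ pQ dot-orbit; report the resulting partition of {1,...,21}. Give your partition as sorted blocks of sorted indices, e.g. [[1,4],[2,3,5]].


Cartan matrix: type A_3 (|W|=24); un-permuting the 3 rows.

λ_j+ρ reflected into Ā_19 (⟨·,θ^∨⟩≤19); 3-tuples as given:

  λ_1 → (4, 4, 2) · λ_2 → (4, 8, 1) · λ_3 → (4, 8, 1) · λ_4 → (0, 2, 6) · λ_5 → (1, 5, 0) · λ_6 → (1, 7, 1) · λ_7 → (4, 4, 2) · λ_8 → (6, 5, 2) · λ_9 → (4, 8, 1) · λ_10 → (1, 5, 0) · λ_11 → (0, 2, 6) · λ_12 → (4, 8, 1) · λ_13 → (4, 4, 2) · λ_14 → (0, 2, 6) · λ_15 → (1, 7, 1) · λ_16 → (4, 4, 2) · λ_17 → (6, 5, 2) · λ_18 → (1, 5, 0) · λ_19 → (4, 4, 2) · λ_20 → (4, 8, 1) · λ_21 → (6, 5, 2)

Partition of {1..21} into 6 W_19-dot-orbits:

[[1, 7, 13, 16, 19], [2, 3, 9, 12, 20], [4, 11, 14], [5, 10, 18], [6, 15], [8, 17, 21]]


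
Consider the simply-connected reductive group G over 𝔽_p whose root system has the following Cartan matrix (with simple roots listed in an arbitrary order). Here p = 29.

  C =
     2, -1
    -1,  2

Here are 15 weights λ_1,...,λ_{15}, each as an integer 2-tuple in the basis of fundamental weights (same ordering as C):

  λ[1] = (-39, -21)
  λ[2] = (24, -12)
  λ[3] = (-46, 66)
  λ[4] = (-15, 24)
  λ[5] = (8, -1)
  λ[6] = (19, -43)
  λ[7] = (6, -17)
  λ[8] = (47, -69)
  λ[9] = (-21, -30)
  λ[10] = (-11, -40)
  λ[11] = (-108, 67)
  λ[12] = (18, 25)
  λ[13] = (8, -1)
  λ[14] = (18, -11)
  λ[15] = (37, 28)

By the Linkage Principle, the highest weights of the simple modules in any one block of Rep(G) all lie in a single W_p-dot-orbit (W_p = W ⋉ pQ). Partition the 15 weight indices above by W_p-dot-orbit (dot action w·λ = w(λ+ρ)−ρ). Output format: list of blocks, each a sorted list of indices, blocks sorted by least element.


A_2 Cartan matrix, 2 simple roots permuted; ρ=(1,1).

Each λ_j+ρ reduced to Ā_29; 2-tuples below use C's row order:

    λ_1+ρ ↦ (9, 0)
    λ_2+ρ ↦ (14, 11)
    λ_3+ρ ↦ (9, 7)
    λ_4+ρ ↦ (14, 11)
    λ_5+ρ ↦ (9, 0)
    λ_6+ρ ↦ (9, 7)
    λ_7+ρ ↦ (9, 7)
    λ_8+ρ ↦ (9, 10)
    λ_9+ρ ↦ (9, 0)
    λ_10+ρ ↦ (9, 10)
    λ_11+ρ ↦ (9, 10)
    λ_12+ρ ↦ (3, 10)
    λ_13+ρ ↦ (9, 0)
    λ_14+ρ ↦ (9, 10)
    λ_15+ρ ↦ (9, 0)

Partition of {1..15} into 5 W_29-dot-orbits:

[[1, 5, 9, 13, 15], [2, 4], [3, 6, 7], [8, 10, 11, 14], [12]]


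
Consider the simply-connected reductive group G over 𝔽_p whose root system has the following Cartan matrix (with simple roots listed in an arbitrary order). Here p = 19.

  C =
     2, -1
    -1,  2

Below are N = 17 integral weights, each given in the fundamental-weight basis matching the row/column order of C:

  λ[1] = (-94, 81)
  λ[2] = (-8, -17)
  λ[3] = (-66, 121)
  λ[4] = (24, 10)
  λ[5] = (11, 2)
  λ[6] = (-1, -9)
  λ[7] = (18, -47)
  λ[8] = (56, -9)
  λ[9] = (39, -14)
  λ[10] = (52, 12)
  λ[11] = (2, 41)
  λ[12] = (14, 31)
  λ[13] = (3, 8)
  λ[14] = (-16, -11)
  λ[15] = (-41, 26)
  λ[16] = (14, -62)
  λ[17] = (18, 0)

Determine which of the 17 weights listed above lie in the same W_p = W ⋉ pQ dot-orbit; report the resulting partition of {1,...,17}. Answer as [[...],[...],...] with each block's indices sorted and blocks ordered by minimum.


C ↔ A_2 under row/col permutation; |W(A_2)| = 6.

W_19-reps of the 17 weights in Ā_19 (same 2-coord order as C):

    λ_1+ρ ↦ (2, 6)
    λ_2+ρ ↦ (12, 3)
    λ_3+ρ ↦ (8, 0)
    λ_4+ρ ↦ (2, 6)
    λ_5+ρ ↦ (12, 3)
    λ_6+ρ ↦ (8, 0)
    λ_7+ρ ↦ (8, 0)
    λ_8+ρ ↦ (8, 0)
    λ_9+ρ ↦ (2, 6)
    λ_10+ρ ↦ (4, 9)
    λ_11+ρ ↦ (12, 3)
    λ_12+ρ ↦ (4, 9)
    λ_13+ρ ↦ (4, 9)
    λ_14+ρ ↦ (4, 9)
    λ_15+ρ ↦ (2, 6)
    λ_16+ρ ↦ (11, 4)
    λ_17+ρ ↦ (18, 0)

Partition of {1..17} into 6 W_19-dot-orbits:

[[1, 4, 9, 15], [2, 5, 11], [3, 6, 7, 8], [10, 12, 13, 14], [16], [17]]


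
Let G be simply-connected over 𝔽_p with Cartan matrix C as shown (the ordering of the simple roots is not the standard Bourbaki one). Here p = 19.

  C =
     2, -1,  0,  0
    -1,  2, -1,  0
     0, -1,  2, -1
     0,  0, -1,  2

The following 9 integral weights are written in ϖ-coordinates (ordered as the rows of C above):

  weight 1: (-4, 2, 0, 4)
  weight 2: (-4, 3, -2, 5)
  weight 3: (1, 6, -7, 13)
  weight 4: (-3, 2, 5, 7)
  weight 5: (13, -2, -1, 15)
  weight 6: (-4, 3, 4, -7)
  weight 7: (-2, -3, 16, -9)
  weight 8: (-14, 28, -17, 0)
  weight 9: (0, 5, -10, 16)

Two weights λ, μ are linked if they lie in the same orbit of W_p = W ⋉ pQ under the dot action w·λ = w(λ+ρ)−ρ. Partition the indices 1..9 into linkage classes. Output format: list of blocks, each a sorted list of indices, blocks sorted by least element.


Type A_4, rank 4, |W|=120; reorder rows/cols to standard.

Ā_19 reps of the 9 weights (A_4, coords as presented):

  λ_1+ρ ↦ (3, 0, 1, 5);  λ_2+ρ ↦ (3, 0, 1, 5);  λ_3+ρ ↦ (2, 1, 6, 8);  λ_4+ρ ↦ (2, 1, 6, 8);  λ_5+ρ ↦ (3, 0, 1, 5);  λ_6+ρ ↦ (3, 0, 1, 5);  λ_7+ρ ↦ (2, 1, 6, 8);  λ_8+ρ ↦ (3, 0, 1, 5);  λ_9+ρ ↦ (2, 1, 6, 8)

Linkage partition of the 9 weights (2 classes, p=19):

[[1, 2, 5, 6, 8], [3, 4, 7, 9]]


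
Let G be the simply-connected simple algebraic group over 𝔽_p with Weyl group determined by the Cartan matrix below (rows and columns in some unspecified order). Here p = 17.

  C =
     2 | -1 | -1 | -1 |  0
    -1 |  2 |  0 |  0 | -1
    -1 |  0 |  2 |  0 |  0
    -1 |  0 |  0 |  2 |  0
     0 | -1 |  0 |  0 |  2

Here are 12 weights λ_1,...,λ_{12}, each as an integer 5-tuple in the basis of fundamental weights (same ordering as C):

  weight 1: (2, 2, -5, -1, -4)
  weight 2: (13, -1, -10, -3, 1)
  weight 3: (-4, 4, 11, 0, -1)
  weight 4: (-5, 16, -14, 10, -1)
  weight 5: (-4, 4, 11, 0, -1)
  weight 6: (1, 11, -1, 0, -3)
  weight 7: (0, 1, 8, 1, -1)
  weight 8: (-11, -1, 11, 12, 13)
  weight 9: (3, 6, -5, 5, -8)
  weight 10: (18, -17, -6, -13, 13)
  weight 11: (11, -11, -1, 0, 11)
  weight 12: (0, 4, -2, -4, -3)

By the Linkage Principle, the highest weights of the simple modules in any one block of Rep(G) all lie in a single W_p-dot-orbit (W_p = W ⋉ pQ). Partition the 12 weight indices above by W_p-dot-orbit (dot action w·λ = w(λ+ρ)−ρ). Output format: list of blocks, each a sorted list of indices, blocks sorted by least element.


Type D_5, rank 5, |W|=1920; reorder rows/cols to standard.

λ_j+ρ reflected into Ā_17 (⟨·,θ^∨⟩≤17); 5-tuples as given:

    λ_1 → (1, 0, 2, 0, 2)
    λ_2 → (1, 2, 9, 2, 0)
    λ_3 → (1, 2, 9, 2, 0)
    λ_4 → (0, 0, 4, 6, 7)
    λ_5 → (1, 2, 9, 2, 0)
    λ_6 → (2, 0, 0, 1, 2)
    λ_7 → (1, 2, 9, 2, 0)
    λ_8 → (2, 0, 0, 1, 2)
    λ_9 → (0, 0, 4, 6, 7)
    λ_10 → (1, 2, 9, 2, 0)
    λ_11 → (2, 0, 0, 1, 2)
    λ_12 → (1, 0, 2, 0, 2)

Grouping the 12 weights by Ā_17-representative: 4 linkage classes.

[[1, 12], [2, 3, 5, 7, 10], [4, 9], [6, 8, 11]]


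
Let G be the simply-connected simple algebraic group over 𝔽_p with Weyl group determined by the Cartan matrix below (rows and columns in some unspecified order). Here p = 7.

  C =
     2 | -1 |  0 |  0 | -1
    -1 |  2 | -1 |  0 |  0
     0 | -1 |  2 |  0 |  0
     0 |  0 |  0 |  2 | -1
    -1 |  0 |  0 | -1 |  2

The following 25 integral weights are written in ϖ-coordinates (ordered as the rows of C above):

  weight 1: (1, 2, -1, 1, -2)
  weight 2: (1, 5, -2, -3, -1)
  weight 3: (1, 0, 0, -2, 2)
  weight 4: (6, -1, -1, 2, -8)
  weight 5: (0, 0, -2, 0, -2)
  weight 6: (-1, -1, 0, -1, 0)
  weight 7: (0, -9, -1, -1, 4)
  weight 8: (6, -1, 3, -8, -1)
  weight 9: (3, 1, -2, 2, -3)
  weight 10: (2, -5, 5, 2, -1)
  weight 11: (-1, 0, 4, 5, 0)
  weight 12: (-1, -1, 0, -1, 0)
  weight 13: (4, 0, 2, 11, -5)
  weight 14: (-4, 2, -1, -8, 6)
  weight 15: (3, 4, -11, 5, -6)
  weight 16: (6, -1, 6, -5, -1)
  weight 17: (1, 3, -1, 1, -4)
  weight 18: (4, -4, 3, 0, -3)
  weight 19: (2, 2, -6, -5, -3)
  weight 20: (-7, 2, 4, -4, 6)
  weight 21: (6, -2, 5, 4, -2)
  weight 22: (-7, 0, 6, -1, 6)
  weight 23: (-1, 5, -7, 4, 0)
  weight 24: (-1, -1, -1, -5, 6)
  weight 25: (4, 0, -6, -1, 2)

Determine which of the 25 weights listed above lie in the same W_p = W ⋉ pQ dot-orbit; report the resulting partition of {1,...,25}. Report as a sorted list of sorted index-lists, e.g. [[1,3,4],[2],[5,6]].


Dynkin diagram of C (from the 8 off-diagonal −1 entries): A_5.

λ_j+ρ reflected into Ā_7 (⟨·,θ^∨⟩≤7); 5-tuples as given:

  λ_1+ρ ↦ (1, 3, 0, 1, 1)
  λ_2+ρ ↦ (0, 5, 0, 1, 1)
  λ_3+ρ ↦ (2, 1, 1, 1, 2)
  λ_4+ρ ↦ (0, 0, 0, 4, 3)
  λ_5+ρ ↦ (0, 0, 1, 0, 1)
  λ_6+ρ ↦ (0, 0, 1, 0, 1)
  λ_7+ρ ↦ (0, 5, 0, 1, 1)
  λ_8+ρ ↦ (0, 0, 0, 4, 3)
  λ_9+ρ ↦ (2, 1, 1, 1, 2)
  λ_10+ρ ↦ (0, 3, 1, 1, 1)
  λ_11+ρ ↦ (0, 0, 1, 0, 1)
  λ_12+ρ ↦ (0, 0, 1, 0, 1)
  λ_13+ρ ↦ (2, 1, 1, 1, 2)
  λ_14+ρ ↦ (0, 0, 0, 4, 3)
  λ_15+ρ ↦ (2, 1, 1, 1, 2)
  λ_16+ρ ↦ (0, 0, 0, 4, 3)
  λ_17+ρ ↦ (1, 3, 0, 1, 1)
  λ_18+ρ ↦ (0, 3, 1, 1, 1)
  λ_19+ρ ↦ (1, 3, 0, 1, 1)
  λ_20+ρ ↦ (1, 3, 0, 1, 1)
  λ_21+ρ ↦ (2, 1, 1, 1, 2)
  λ_22+ρ ↦ (0, 5, 0, 1, 1)
  λ_23+ρ ↦ (0, 0, 1, 0, 1)
  λ_24+ρ ↦ (0, 0, 0, 4, 3)
  λ_25+ρ ↦ (1, 3, 0, 1, 1)

The 25 indices split into 6 linkage classes (same alcove rep ⇔ same W_7-dot-orbit):

[[1, 17, 19, 20, 25], [2, 7, 22], [3, 9, 13, 15, 21], [4, 8, 14, 16, 24], [5, 6, 11, 12, 23], [10, 18]]


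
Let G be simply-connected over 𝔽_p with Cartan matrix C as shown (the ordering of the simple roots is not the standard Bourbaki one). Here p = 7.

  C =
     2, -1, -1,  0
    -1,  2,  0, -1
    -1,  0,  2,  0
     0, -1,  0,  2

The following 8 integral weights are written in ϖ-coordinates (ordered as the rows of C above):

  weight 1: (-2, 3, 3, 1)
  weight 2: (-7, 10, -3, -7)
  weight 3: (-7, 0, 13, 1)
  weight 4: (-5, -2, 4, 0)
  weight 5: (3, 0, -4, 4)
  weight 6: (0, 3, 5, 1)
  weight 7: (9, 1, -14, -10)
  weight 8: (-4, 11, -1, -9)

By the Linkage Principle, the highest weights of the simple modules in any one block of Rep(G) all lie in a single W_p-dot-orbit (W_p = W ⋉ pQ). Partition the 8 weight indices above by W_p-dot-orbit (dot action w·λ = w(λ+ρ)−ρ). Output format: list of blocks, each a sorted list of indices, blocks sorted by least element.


Type A_4, rank 4, |W|=120; reorder rows/cols to standard.

Each λ_j+ρ reduced to Ā_7; 4-tuples below use C's row order:

    λ_1+ρ ↦ (1, 3, 1, 0)
    λ_2+ρ ↦ (1, 1, 1, 1)
    λ_3+ρ ↦ (1, 1, 0, 2)
    λ_4+ρ ↦ (1, 0, 0, 4)
    λ_5+ρ ↦ (1, 1, 0, 2)
    λ_6+ρ ↦ (1, 0, 0, 4)
    λ_7+ρ ↦ (1, 3, 1, 0)
    λ_8+ρ ↦ (1, 1, 0, 2)

Partition of {1..8} into 4 W_7-dot-orbits:

[[1, 7], [2], [3, 5, 8], [4, 6]]


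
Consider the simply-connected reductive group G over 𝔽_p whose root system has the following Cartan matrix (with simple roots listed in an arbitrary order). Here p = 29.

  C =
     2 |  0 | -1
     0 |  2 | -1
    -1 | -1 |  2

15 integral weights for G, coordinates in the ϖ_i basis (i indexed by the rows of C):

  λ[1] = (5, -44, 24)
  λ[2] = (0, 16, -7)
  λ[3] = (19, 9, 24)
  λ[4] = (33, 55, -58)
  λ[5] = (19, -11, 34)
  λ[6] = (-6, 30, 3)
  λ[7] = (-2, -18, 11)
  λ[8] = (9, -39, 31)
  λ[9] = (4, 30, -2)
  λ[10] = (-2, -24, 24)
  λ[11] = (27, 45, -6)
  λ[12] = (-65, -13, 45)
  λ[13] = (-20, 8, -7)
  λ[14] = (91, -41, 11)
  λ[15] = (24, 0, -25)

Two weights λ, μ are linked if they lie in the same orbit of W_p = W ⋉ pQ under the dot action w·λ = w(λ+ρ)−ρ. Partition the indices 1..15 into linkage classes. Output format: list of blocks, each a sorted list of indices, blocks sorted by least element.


C ↔ A_3 under row/col permutation; |W(A_3)| = 24.

Alcove-folded reps (p=29, 15 weights, presented ϖ-order):

  1: (2, 11, 4)
  2: (5, 11, 1)
  3: (6, 16, 3)
  4: (1, 23, 1)
  5: (6, 16, 3)
  6: (1, 23, 1)
  7: (5, 11, 1)
  8: (6, 16, 3)
  9: (1, 23, 1)
  10: (1, 23, 1)
  11: (5, 11, 1)
  12: (5, 11, 1)
  13: (6, 16, 3)
  14: (5, 11, 1)
  15: (1, 23, 1)

Grouping the 15 weights by Ā_29-representative: 4 linkage classes.

[[1], [2, 7, 11, 12, 14], [3, 5, 8, 13], [4, 6, 9, 10, 15]]


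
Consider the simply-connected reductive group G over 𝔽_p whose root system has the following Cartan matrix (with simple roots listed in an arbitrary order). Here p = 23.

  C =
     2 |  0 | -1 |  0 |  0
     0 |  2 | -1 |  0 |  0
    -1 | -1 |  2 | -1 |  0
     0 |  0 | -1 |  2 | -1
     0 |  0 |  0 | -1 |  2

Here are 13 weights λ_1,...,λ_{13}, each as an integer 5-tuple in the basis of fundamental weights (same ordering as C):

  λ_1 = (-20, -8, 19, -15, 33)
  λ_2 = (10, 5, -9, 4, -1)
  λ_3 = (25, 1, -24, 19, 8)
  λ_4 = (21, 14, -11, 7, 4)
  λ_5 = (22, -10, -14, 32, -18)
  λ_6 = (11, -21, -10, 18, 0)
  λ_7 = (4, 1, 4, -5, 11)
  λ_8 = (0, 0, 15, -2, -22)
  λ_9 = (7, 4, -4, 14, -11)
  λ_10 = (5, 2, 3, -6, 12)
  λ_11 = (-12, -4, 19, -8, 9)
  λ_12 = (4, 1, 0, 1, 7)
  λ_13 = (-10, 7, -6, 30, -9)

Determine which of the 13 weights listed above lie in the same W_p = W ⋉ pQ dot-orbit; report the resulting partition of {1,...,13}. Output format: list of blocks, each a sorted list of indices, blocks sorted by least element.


Cartan matrix: type D_5 (|W|=1920); un-permuting the 5 rows.

W_23-reps of the 13 weights in Ā_23 (same 5-coord order as C):

    1: (10, 2, 1, 0, 3)
    2: (3, 2, 3, 0, 3)
    3: (6, 12, 0, 2, 1)
    4: (5, 2, 1, 2, 8)
    5: (10, 2, 1, 0, 3)
    6: (10, 2, 1, 0, 3)
    7: (5, 2, 1, 2, 8)
    8: (1, 1, 4, 1, 1)
    9: (5, 2, 1, 2, 8)
    10: (5, 2, 1, 2, 8)
    11: (10, 2, 1, 0, 3)
    12: (5, 2, 1, 2, 8)
    13: (3, 2, 3, 0, 3)

Linkage partition of the 13 weights (5 classes, p=23):

[[1, 5, 6, 11], [2, 13], [3], [4, 7, 9, 10, 12], [8]]


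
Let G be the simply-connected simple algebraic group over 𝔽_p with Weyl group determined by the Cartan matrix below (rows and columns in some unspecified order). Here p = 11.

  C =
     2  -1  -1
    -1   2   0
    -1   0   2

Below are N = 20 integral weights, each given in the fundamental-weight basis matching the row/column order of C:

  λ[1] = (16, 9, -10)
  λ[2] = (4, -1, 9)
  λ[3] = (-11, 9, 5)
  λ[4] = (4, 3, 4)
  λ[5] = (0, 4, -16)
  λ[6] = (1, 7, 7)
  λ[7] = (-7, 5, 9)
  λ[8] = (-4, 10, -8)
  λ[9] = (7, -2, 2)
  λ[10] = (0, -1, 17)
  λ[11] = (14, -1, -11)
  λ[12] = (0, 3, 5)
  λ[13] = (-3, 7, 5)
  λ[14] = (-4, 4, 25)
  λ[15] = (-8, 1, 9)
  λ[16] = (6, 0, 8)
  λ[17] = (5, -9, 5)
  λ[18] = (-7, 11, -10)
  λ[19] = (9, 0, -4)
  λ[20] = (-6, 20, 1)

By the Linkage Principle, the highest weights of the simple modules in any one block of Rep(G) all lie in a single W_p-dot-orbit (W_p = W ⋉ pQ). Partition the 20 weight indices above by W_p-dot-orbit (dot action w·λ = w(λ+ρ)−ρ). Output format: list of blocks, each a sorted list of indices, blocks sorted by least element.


C ↔ A_3 under row/col permutation; |W(A_3)| = 24.

Ā_11 reps of the 20 weights (A_3, coords as presented):

  [1] (5, 1, 2);  [2] (1, 4, 6);  [3] (6, 0, 4);  [4] (5, 1, 2);  [5] (2, 5, 3);  [6] (2, 1, 1);  [7] (6, 0, 4);  [8] (7, 1, 3);  [9] (7, 1, 3);  [10] (7, 1, 3);  [11] (1, 4, 6);  [12] (1, 4, 6);  [13] (2, 5, 3);  [14] (5, 1, 2);  [15] (2, 5, 3);  [16] (2, 5, 3);  [17] (2, 5, 3);  [18] (5, 1, 2);  [19] (7, 1, 3);  [20] (5, 1, 2)

6 distinct reps among the 20 weights ⇒ 6 W_11-linkage classes:

[[1, 4, 14, 18, 20], [2, 11, 12], [3, 7], [5, 13, 15, 16, 17], [6], [8, 9, 10, 19]]


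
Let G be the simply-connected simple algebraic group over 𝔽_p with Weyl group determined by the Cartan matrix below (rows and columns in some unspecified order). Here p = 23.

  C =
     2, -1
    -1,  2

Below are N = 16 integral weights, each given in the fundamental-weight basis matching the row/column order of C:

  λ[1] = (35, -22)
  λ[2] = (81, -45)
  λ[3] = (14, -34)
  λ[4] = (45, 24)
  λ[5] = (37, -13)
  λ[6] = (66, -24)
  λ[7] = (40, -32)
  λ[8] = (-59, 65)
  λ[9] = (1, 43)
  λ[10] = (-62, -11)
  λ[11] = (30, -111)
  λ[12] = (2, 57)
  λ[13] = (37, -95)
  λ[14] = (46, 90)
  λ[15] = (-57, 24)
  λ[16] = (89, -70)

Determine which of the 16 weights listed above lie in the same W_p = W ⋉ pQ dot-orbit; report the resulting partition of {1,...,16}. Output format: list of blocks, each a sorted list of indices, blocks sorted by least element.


A_2 Cartan matrix, 2 simple roots permuted; ρ=(1,1).

Alcove-folded reps (p=23, 16 weights, presented ϖ-order):

    λ_1 → (2, 8)
    λ_2 → (2, 8)
    λ_3 → (8, 5)
    λ_4 → (21, 0)
    λ_5 → (8, 3)
    λ_6 → (21, 0)
    λ_7 → (8, 5)
    λ_8 → (8, 3)
    λ_9 → (21, 0)
    λ_10 → (2, 8)
    λ_11 → (8, 5)
    λ_12 → (8, 3)
    λ_13 → (2, 8)
    λ_14 → (22, 0)
    λ_15 → (2, 8)
    λ_16 → (21, 0)

The 16 indices split into 5 linkage classes (same alcove rep ⇔ same W_23-dot-orbit):

[[1, 2, 10, 13, 15], [3, 7, 11], [4, 6, 9, 16], [5, 8, 12], [14]]


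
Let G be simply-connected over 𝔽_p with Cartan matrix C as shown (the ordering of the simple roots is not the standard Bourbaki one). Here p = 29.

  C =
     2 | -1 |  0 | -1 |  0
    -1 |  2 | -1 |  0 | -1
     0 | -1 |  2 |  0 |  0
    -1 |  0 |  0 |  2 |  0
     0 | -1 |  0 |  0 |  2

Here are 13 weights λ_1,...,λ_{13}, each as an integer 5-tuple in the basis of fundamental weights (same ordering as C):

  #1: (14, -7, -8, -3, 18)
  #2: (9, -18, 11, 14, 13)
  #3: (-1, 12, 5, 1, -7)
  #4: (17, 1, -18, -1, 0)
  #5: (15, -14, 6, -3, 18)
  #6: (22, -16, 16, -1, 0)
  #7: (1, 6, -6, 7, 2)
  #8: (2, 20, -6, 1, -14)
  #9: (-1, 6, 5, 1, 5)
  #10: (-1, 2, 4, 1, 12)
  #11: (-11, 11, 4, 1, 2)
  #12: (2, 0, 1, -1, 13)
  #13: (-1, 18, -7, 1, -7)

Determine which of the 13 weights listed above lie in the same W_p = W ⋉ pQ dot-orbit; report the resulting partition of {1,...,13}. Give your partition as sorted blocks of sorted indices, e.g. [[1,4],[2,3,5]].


C ↔ D_5 under row/col permutation; |W(D_5)| = 1920.

W_29-reps of the 13 weights in Ā_29 (same 5-coord order as C):

  λ_1+ρ ↦ (0, 7, 6, 2, 6)
  λ_2+ρ ↦ (2, 2, 5, 8, 3)
  λ_3+ρ ↦ (0, 7, 6, 2, 6)
  λ_4+ρ ↦ (3, 1, 2, 0, 14)
  λ_5+ρ ↦ (0, 7, 6, 2, 6)
  λ_6+ρ ↦ (3, 1, 2, 0, 14)
  λ_7+ρ ↦ (2, 2, 5, 8, 3)
  λ_8+ρ ↦ (0, 3, 5, 2, 13)
  λ_9+ρ ↦ (0, 7, 6, 2, 6)
  λ_10+ρ ↦ (0, 3, 5, 2, 13)
  λ_11+ρ ↦ (2, 2, 5, 8, 3)
  λ_12+ρ ↦ (3, 1, 2, 0, 14)
  λ_13+ρ ↦ (0, 7, 6, 2, 6)

The 13 indices split into 4 linkage classes (same alcove rep ⇔ same W_29-dot-orbit):

[[1, 3, 5, 9, 13], [2, 7, 11], [4, 6, 12], [8, 10]]


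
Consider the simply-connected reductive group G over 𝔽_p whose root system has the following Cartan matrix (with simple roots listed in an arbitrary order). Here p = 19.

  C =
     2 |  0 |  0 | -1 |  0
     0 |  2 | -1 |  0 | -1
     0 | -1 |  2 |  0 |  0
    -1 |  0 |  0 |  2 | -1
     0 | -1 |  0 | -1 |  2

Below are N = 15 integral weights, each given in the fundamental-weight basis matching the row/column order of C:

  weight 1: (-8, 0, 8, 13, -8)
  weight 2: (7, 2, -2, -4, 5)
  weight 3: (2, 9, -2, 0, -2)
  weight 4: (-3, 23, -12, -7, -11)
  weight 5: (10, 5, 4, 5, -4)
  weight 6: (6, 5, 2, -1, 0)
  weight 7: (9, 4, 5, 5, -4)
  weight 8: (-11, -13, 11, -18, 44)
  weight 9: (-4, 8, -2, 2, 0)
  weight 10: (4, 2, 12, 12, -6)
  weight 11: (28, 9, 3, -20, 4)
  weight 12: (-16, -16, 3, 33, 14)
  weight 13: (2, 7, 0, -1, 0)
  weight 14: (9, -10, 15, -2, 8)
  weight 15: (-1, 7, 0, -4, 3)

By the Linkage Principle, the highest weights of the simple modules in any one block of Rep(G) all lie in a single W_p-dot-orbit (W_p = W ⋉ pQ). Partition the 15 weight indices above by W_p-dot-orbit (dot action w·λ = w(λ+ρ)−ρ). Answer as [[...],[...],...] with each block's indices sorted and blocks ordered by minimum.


Dynkin diagram of C (from the 8 off-diagonal −1 entries): A_5.

Alcove-folded reps (p=19, 15 weights, presented ϖ-order):

    λ_1 → (7, 6, 3, 0, 1)
    λ_2 → (5, 2, 1, 3, 3)
    λ_3 → (3, 8, 1, 0, 1)
    λ_4 → (5, 2, 1, 3, 3)
    λ_5 → (5, 2, 1, 3, 3)
    λ_6 → (7, 6, 3, 0, 1)
    λ_7 → (5, 2, 1, 3, 3)
    λ_8 → (7, 6, 3, 0, 1)
    λ_9 → (3, 8, 1, 0, 1)
    λ_10 → (5, 2, 1, 3, 3)
    λ_11 → (0, 6, 4, 5, 4)
    λ_12 → (0, 0, 0, 11, 4)
    λ_13 → (3, 8, 1, 0, 1)
    λ_14 → (3, 8, 1, 0, 1)
    λ_15 → (3, 8, 1, 0, 1)

The 15 indices split into 5 linkage classes (same alcove rep ⇔ same W_19-dot-orbit):

[[1, 6, 8], [2, 4, 5, 7, 10], [3, 9, 13, 14, 15], [11], [12]]


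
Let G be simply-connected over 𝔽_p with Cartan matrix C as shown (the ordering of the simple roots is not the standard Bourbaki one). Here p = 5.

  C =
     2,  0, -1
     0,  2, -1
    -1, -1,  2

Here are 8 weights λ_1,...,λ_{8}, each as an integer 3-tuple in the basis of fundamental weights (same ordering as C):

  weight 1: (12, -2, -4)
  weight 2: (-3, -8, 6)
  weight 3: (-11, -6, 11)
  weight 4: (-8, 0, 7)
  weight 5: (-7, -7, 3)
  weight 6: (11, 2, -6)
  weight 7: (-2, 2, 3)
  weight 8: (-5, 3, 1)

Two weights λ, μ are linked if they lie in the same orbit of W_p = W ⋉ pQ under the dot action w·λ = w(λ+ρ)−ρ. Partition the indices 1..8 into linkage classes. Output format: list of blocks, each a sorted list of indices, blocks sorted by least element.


A_3 Cartan matrix, 3 simple roots permuted; ρ=(1,1,1).

Ā_5 reps of the 8 weights (A_3, coords as presented):

  1: (3, 1, 1) · 2: (2, 3, 0) · 3: (2, 3, 0) · 4: (1, 1, 2) · 5: (1, 1, 2) · 6: (2, 3, 0) · 7: (1, 1, 2) · 8: (1, 1, 2)

Partition of {1..8} into 3 W_5-dot-orbits:

[[1], [2, 3, 6], [4, 5, 7, 8]]


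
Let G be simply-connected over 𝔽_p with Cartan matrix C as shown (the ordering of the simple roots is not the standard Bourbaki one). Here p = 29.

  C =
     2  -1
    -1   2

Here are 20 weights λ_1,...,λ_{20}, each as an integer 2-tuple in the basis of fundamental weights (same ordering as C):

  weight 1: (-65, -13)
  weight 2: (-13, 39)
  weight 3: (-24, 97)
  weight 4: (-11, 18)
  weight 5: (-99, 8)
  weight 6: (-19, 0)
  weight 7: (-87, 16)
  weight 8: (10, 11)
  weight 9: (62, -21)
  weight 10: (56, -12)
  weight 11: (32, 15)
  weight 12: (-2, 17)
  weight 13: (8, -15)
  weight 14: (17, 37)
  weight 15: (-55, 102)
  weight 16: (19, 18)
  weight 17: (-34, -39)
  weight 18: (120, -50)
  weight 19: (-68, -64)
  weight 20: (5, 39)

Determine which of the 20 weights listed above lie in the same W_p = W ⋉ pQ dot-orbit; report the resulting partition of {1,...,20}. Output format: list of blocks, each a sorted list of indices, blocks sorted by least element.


A_2 Cartan matrix, 2 simple roots permuted; ρ=(1,1).

W_29-reps of the 20 weights in Ā_29 (same 2-coord order as C):

  [1] (11, 12);  [2] (1, 17);  [3] (11, 12);  [4] (10, 9);  [5] (9, 2);  [6] (1, 17);  [7] (1, 17);  [8] (11, 12);  [9] (5, 9);  [10] (1, 17);  [11] (9, 4);  [12] (1, 17);  [13] (5, 9);  [14] (9, 2);  [15] (9, 4);  [16] (10, 9);  [17] (9, 4);  [18] (5, 9);  [19] (5, 9);  [20] (11, 12)

Grouping the 20 weights by Ā_29-representative: 6 linkage classes.

[[1, 3, 8, 20], [2, 6, 7, 10, 12], [4, 16], [5, 14], [9, 13, 18, 19], [11, 15, 17]]


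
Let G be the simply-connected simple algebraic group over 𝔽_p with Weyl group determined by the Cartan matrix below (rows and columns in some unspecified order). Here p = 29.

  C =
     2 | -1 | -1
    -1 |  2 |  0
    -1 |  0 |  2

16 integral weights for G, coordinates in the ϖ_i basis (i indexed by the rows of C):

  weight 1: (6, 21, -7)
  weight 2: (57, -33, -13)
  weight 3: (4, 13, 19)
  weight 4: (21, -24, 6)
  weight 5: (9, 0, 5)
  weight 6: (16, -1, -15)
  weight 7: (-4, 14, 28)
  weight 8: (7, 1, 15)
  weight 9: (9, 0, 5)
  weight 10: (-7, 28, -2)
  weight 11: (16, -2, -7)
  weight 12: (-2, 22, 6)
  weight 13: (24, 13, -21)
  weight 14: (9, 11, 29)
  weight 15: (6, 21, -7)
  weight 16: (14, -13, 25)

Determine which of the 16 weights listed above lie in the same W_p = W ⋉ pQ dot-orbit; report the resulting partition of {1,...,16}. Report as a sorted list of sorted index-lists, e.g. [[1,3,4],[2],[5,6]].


Type A_3, rank 3, |W|=24; reorder rows/cols to standard.

Alcove-folded reps (p=29, 16 weights, presented ϖ-order):

  1: (1, 22, 6) · 2: (3, 0, 14) · 3: (5, 4, 10) · 4: (1, 22, 6) · 5: (10, 1, 6) · 6: (3, 0, 14) · 7: (3, 0, 14) · 8: (8, 2, 16) · 9: (10, 1, 6) · 10: (1, 22, 6) · 11: (10, 1, 6) · 12: (1, 22, 6) · 13: (5, 4, 10) · 14: (1, 10, 6) · 15: (1, 22, 6) · 16: (3, 0, 14)

The 16 indices split into 6 linkage classes (same alcove rep ⇔ same W_29-dot-orbit):

[[1, 4, 10, 12, 15], [2, 6, 7, 16], [3, 13], [5, 9, 11], [8], [14]]


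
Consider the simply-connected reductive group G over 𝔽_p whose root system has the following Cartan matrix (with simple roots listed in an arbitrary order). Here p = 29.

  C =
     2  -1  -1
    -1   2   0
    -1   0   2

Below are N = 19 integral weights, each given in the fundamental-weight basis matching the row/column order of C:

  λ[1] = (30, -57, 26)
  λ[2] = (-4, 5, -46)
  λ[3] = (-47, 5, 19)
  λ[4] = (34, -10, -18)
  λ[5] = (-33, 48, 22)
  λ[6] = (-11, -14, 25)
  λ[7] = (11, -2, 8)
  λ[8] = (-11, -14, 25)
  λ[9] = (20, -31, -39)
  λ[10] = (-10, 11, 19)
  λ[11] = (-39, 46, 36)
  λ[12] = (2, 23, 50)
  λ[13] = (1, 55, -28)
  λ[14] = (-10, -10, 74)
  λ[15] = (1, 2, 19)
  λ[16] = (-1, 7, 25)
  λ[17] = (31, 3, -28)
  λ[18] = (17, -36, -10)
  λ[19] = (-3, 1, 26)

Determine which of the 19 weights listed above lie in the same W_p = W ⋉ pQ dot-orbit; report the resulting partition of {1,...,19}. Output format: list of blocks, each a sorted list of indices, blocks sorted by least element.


Dynkin diagram of C (from the 4 off-diagonal −1 entries): A_3.

Each λ_j+ρ reduced to Ā_29; 3-tuples below use C's row order:

    1: (2, 0, 25)
    2: (13, 10, 3)
    3: (9, 3, 11)
    4: (9, 3, 11)
    5: (9, 3, 11)
    6: (13, 10, 3)
    7: (11, 1, 9)
    8: (13, 10, 3)
    9: (11, 1, 9)
    10: (9, 3, 11)
    11: (11, 1, 9)
    12: (2, 3, 20)
    13: (2, 0, 25)
    14: (11, 1, 9)
    15: (2, 3, 20)
    16: (0, 3, 21)
    17: (2, 3, 20)
    18: (9, 3, 11)
    19: (2, 0, 25)

The 19 indices split into 6 linkage classes (same alcove rep ⇔ same W_29-dot-orbit):

[[1, 13, 19], [2, 6, 8], [3, 4, 5, 10, 18], [7, 9, 11, 14], [12, 15, 17], [16]]


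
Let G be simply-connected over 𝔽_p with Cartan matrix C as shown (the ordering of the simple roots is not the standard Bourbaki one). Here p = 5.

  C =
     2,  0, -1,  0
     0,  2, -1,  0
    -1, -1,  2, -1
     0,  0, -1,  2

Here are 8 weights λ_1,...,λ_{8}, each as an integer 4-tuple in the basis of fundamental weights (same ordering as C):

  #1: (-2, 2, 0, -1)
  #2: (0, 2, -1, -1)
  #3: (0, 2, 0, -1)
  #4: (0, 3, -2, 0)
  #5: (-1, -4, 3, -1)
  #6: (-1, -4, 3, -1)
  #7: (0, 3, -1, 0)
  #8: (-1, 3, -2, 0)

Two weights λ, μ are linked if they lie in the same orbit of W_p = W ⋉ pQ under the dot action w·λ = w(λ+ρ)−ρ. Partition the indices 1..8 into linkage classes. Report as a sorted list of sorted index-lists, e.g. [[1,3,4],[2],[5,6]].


Cartan matrix: type D_4 (|W|=192); un-permuting the 4 rows.

Alcove-folded reps (p=5, 8 weights, presented ϖ-order):

  [1] (1, 3, 0, 0);  [2] (1, 3, 0, 0);  [3] (1, 3, 0, 0);  [4] (0, 3, 1, 0);  [5] (0, 3, 1, 0);  [6] (0, 3, 1, 0);  [7] (0, 3, 1, 0);  [8] (1, 3, 0, 0)

2 distinct reps among the 8 weights ⇒ 2 W_5-linkage classes:

[[1, 2, 3, 8], [4, 5, 6, 7]]


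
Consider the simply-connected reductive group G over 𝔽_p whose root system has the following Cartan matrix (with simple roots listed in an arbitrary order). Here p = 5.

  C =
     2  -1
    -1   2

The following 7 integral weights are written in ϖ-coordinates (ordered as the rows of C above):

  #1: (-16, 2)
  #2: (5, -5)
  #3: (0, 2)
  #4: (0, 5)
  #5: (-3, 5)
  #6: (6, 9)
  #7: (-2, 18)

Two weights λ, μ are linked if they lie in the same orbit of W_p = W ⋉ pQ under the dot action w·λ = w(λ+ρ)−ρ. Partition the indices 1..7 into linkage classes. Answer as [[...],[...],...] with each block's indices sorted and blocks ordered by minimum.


Cartan matrix: type A_2 (|W|=6); un-permuting the 2 rows.

Ā_5 reps of the 7 weights (A_2, coords as presented):

  λ_1+ρ ↦ (0, 3)
  λ_2+ρ ↦ (1, 3)
  λ_3+ρ ↦ (1, 3)
  λ_4+ρ ↦ (1, 3)
  λ_5+ρ ↦ (1, 3)
  λ_6+ρ ↦ (0, 3)
  λ_7+ρ ↦ (1, 3)

Grouping the 7 weights by Ā_5-representative: 2 linkage classes.

[[1, 6], [2, 3, 4, 5, 7]]


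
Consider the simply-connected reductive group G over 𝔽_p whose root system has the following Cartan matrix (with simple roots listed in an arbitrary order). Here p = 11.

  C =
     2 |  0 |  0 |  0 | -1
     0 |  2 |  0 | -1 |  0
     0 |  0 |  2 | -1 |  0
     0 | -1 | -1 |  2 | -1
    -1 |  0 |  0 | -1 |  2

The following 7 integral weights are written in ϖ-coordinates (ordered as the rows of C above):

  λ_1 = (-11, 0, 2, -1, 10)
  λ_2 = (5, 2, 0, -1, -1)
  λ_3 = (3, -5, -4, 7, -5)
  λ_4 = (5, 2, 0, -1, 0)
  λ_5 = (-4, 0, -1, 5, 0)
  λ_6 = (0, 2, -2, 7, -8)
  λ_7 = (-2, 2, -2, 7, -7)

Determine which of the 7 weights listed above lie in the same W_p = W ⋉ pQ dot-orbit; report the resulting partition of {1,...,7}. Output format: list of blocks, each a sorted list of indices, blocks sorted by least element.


C ↔ D_5 under row/col permutation; |W(D_5)| = 1920.

Alcove-folded reps (p=11, 7 weights, presented ϖ-order):

  λ_1+ρ ↦ (6, 3, 1, 0, 0) · λ_2+ρ ↦ (6, 3, 1, 0, 0) · λ_3+ρ ↦ (0, 1, 0, 3, 1) · λ_4+ρ ↦ (6, 3, 1, 0, 0) · λ_5+ρ ↦ (0, 1, 0, 3, 1) · λ_6+ρ ↦ (6, 3, 1, 0, 0) · λ_7+ρ ↦ (6, 3, 1, 0, 0)

Partition of {1..7} into 2 W_11-dot-orbits:

[[1, 2, 4, 6, 7], [3, 5]]


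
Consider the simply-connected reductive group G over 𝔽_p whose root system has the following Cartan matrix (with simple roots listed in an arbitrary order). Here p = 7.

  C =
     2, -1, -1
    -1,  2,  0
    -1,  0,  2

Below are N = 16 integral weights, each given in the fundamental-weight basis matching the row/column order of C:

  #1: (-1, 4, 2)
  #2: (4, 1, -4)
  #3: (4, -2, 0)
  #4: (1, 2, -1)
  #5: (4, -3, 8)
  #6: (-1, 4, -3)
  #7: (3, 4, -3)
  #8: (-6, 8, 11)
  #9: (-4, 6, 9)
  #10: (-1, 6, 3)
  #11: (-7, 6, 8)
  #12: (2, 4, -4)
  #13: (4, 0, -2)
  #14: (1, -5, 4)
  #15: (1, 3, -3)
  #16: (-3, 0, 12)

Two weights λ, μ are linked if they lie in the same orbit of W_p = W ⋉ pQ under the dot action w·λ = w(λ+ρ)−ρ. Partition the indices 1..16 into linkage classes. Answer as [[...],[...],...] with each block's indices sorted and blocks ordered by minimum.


Cartan matrix: type A_3 (|W|=24); un-permuting the 3 rows.

λ_j+ρ reflected into Ā_7 (⟨·,θ^∨⟩≤7); 3-tuples as given:

  1: (0, 4, 2)
  2: (2, 2, 3)
  3: (4, 1, 1)
  4: (2, 3, 0)
  5: (2, 3, 0)
  6: (2, 3, 0)
  7: (2, 3, 0)
  8: (2, 3, 0)
  9: (0, 3, 0)
  10: (0, 3, 0)
  11: (4, 2, 0)
  12: (0, 4, 2)
  13: (4, 1, 1)
  14: (2, 2, 3)
  15: (0, 4, 2)
  16: (4, 1, 1)

Grouping the 16 weights by Ā_7-representative: 6 linkage classes.

[[1, 12, 15], [2, 14], [3, 13, 16], [4, 5, 6, 7, 8], [9, 10], [11]]


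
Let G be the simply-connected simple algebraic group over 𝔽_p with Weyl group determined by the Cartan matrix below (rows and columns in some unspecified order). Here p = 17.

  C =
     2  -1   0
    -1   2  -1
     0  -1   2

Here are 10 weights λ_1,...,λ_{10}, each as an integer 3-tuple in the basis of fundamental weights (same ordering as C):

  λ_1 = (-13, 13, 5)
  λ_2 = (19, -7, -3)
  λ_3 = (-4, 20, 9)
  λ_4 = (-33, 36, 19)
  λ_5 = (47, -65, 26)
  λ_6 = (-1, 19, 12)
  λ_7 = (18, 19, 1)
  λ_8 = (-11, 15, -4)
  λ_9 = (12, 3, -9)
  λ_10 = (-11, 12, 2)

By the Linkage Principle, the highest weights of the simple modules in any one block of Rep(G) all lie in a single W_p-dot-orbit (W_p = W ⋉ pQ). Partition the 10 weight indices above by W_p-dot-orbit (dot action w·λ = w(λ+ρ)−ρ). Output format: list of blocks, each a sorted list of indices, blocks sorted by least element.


C ↔ A_3 under row/col permutation; |W(A_3)| = 24.

λ_j+ρ reflected into Ā_17 (⟨·,θ^∨⟩≤17); 3-tuples as given:

  λ_1 → (9, 2, 3) · λ_2 → (9, 2, 3) · λ_3 → (10, 3, 3) · λ_4 → (9, 2, 3) · λ_5 → (10, 3, 3) · λ_6 → (13, 1, 0) · λ_7 → (3, 2, 10) · λ_8 → (10, 3, 3) · λ_9 → (9, 4, 4) · λ_10 → (10, 3, 3)

5 distinct reps among the 10 weights ⇒ 5 W_17-linkage classes:

[[1, 2, 4], [3, 5, 8, 10], [6], [7], [9]]


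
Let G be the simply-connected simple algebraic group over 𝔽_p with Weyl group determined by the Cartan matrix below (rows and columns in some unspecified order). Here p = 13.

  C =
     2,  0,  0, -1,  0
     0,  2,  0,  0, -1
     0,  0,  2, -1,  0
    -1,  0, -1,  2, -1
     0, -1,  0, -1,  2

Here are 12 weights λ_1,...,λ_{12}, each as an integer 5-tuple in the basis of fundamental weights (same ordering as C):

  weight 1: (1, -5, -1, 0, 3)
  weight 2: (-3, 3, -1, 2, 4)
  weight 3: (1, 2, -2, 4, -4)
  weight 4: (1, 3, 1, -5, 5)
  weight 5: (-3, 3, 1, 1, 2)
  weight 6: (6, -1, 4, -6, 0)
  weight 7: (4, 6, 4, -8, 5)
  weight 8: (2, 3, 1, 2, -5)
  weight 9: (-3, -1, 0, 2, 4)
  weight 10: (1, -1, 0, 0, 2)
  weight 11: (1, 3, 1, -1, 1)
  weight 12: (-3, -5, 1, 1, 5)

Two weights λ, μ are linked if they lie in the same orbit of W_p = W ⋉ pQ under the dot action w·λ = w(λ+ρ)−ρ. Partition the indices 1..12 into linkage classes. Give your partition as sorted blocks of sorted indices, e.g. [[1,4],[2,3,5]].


Root system D_5: the 5×5 matrix C matches after relabeling.

Alcove-folded reps (p=13, 12 weights, presented ϖ-order):

  1: (2, 4, 0, 1, 0);  2: (2, 4, 0, 1, 0);  3: (2, 0, 1, 1, 3);  4: (2, 4, 2, 0, 2);  5: (2, 4, 2, 0, 2);  6: (2, 4, 0, 1, 0);  7: (2, 4, 2, 0, 2);  8: (2, 0, 1, 1, 3);  9: (2, 0, 1, 1, 3);  10: (2, 0, 1, 1, 3);  11: (2, 4, 2, 0, 2);  12: (2, 4, 2, 0, 2)

Grouping the 12 weights by Ā_13-representative: 3 linkage classes.

[[1, 2, 6], [3, 8, 9, 10], [4, 5, 7, 11, 12]]


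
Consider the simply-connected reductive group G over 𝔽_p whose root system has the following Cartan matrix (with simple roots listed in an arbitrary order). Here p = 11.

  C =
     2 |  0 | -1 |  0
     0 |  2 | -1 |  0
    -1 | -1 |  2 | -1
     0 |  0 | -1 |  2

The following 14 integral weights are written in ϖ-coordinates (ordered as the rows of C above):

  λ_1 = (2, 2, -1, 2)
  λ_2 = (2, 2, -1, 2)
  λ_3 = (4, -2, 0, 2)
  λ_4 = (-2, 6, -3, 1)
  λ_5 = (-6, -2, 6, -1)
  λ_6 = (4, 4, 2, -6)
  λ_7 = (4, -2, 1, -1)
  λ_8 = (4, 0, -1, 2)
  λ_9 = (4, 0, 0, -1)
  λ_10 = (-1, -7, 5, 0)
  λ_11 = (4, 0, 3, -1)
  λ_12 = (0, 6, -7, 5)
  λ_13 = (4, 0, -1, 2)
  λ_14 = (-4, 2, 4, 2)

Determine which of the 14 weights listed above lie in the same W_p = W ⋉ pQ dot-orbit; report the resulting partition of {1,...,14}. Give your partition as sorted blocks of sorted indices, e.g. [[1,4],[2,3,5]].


C ↔ D_4 under row/col permutation; |W(D_4)| = 192.

λ_j+ρ reflected into Ā_11 (⟨·,θ^∨⟩≤11); 4-tuples as given:

  1: (3, 3, 0, 3);  2: (3, 3, 0, 3);  3: (5, 1, 0, 3);  4: (2, 4, 0, 1);  5: (5, 1, 1, 0);  6: (3, 3, 0, 3);  7: (5, 1, 1, 0);  8: (5, 1, 0, 3);  9: (5, 1, 1, 0);  10: (0, 6, 0, 1);  11: (5, 1, 1, 0);  12: (5, 1, 1, 0);  13: (5, 1, 0, 3);  14: (3, 3, 0, 3)

Partition of {1..14} into 5 W_11-dot-orbits:

[[1, 2, 6, 14], [3, 8, 13], [4], [5, 7, 9, 11, 12], [10]]
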